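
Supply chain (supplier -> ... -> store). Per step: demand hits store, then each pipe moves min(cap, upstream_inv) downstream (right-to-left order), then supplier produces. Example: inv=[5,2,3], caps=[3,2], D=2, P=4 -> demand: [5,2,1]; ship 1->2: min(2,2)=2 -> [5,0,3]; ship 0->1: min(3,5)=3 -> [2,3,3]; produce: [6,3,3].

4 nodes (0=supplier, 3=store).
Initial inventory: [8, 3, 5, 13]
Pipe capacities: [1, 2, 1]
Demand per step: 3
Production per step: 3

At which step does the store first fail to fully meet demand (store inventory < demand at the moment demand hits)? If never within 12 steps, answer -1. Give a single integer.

Step 1: demand=3,sold=3 ship[2->3]=1 ship[1->2]=2 ship[0->1]=1 prod=3 -> [10 2 6 11]
Step 2: demand=3,sold=3 ship[2->3]=1 ship[1->2]=2 ship[0->1]=1 prod=3 -> [12 1 7 9]
Step 3: demand=3,sold=3 ship[2->3]=1 ship[1->2]=1 ship[0->1]=1 prod=3 -> [14 1 7 7]
Step 4: demand=3,sold=3 ship[2->3]=1 ship[1->2]=1 ship[0->1]=1 prod=3 -> [16 1 7 5]
Step 5: demand=3,sold=3 ship[2->3]=1 ship[1->2]=1 ship[0->1]=1 prod=3 -> [18 1 7 3]
Step 6: demand=3,sold=3 ship[2->3]=1 ship[1->2]=1 ship[0->1]=1 prod=3 -> [20 1 7 1]
Step 7: demand=3,sold=1 ship[2->3]=1 ship[1->2]=1 ship[0->1]=1 prod=3 -> [22 1 7 1]
Step 8: demand=3,sold=1 ship[2->3]=1 ship[1->2]=1 ship[0->1]=1 prod=3 -> [24 1 7 1]
Step 9: demand=3,sold=1 ship[2->3]=1 ship[1->2]=1 ship[0->1]=1 prod=3 -> [26 1 7 1]
Step 10: demand=3,sold=1 ship[2->3]=1 ship[1->2]=1 ship[0->1]=1 prod=3 -> [28 1 7 1]
Step 11: demand=3,sold=1 ship[2->3]=1 ship[1->2]=1 ship[0->1]=1 prod=3 -> [30 1 7 1]
Step 12: demand=3,sold=1 ship[2->3]=1 ship[1->2]=1 ship[0->1]=1 prod=3 -> [32 1 7 1]
First stockout at step 7

7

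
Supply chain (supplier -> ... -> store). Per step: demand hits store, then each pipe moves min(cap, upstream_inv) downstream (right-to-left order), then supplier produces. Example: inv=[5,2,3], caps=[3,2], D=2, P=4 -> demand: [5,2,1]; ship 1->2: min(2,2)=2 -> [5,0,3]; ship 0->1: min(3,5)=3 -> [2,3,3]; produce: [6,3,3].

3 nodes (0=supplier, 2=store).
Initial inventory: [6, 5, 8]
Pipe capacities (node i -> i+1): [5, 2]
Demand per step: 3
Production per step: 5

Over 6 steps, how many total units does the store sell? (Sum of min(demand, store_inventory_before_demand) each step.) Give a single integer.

Answer: 18

Derivation:
Step 1: sold=3 (running total=3) -> [6 8 7]
Step 2: sold=3 (running total=6) -> [6 11 6]
Step 3: sold=3 (running total=9) -> [6 14 5]
Step 4: sold=3 (running total=12) -> [6 17 4]
Step 5: sold=3 (running total=15) -> [6 20 3]
Step 6: sold=3 (running total=18) -> [6 23 2]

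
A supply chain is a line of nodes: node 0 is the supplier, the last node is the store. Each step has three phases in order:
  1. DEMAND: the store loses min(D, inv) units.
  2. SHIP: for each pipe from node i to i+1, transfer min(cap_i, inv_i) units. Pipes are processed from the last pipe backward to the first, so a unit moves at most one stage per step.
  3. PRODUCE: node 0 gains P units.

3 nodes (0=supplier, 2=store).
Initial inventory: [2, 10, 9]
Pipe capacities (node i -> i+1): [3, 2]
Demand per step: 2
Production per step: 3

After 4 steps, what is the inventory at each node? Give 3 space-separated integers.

Step 1: demand=2,sold=2 ship[1->2]=2 ship[0->1]=2 prod=3 -> inv=[3 10 9]
Step 2: demand=2,sold=2 ship[1->2]=2 ship[0->1]=3 prod=3 -> inv=[3 11 9]
Step 3: demand=2,sold=2 ship[1->2]=2 ship[0->1]=3 prod=3 -> inv=[3 12 9]
Step 4: demand=2,sold=2 ship[1->2]=2 ship[0->1]=3 prod=3 -> inv=[3 13 9]

3 13 9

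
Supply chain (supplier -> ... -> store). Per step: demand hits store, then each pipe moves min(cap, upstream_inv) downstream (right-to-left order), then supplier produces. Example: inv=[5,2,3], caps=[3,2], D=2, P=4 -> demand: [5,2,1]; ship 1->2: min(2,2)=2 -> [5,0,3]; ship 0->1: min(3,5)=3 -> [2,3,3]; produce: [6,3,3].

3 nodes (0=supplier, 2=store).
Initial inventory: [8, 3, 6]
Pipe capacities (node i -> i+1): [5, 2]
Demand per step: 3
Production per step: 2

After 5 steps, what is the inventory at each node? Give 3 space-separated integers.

Step 1: demand=3,sold=3 ship[1->2]=2 ship[0->1]=5 prod=2 -> inv=[5 6 5]
Step 2: demand=3,sold=3 ship[1->2]=2 ship[0->1]=5 prod=2 -> inv=[2 9 4]
Step 3: demand=3,sold=3 ship[1->2]=2 ship[0->1]=2 prod=2 -> inv=[2 9 3]
Step 4: demand=3,sold=3 ship[1->2]=2 ship[0->1]=2 prod=2 -> inv=[2 9 2]
Step 5: demand=3,sold=2 ship[1->2]=2 ship[0->1]=2 prod=2 -> inv=[2 9 2]

2 9 2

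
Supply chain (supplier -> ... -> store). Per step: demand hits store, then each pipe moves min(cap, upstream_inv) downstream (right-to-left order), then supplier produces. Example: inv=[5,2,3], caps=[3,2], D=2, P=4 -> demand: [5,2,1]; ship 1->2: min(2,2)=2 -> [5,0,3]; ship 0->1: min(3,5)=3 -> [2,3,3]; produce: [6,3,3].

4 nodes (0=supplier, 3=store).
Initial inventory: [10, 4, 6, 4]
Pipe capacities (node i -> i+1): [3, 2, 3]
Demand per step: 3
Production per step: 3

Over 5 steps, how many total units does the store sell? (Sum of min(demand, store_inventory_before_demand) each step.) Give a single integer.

Answer: 15

Derivation:
Step 1: sold=3 (running total=3) -> [10 5 5 4]
Step 2: sold=3 (running total=6) -> [10 6 4 4]
Step 3: sold=3 (running total=9) -> [10 7 3 4]
Step 4: sold=3 (running total=12) -> [10 8 2 4]
Step 5: sold=3 (running total=15) -> [10 9 2 3]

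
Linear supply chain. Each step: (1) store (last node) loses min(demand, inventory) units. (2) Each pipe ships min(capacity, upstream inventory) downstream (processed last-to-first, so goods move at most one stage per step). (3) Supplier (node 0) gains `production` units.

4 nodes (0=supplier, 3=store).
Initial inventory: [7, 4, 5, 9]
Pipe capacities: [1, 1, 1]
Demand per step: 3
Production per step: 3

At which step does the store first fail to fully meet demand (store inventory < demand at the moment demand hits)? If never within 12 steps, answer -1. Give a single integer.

Step 1: demand=3,sold=3 ship[2->3]=1 ship[1->2]=1 ship[0->1]=1 prod=3 -> [9 4 5 7]
Step 2: demand=3,sold=3 ship[2->3]=1 ship[1->2]=1 ship[0->1]=1 prod=3 -> [11 4 5 5]
Step 3: demand=3,sold=3 ship[2->3]=1 ship[1->2]=1 ship[0->1]=1 prod=3 -> [13 4 5 3]
Step 4: demand=3,sold=3 ship[2->3]=1 ship[1->2]=1 ship[0->1]=1 prod=3 -> [15 4 5 1]
Step 5: demand=3,sold=1 ship[2->3]=1 ship[1->2]=1 ship[0->1]=1 prod=3 -> [17 4 5 1]
Step 6: demand=3,sold=1 ship[2->3]=1 ship[1->2]=1 ship[0->1]=1 prod=3 -> [19 4 5 1]
Step 7: demand=3,sold=1 ship[2->3]=1 ship[1->2]=1 ship[0->1]=1 prod=3 -> [21 4 5 1]
Step 8: demand=3,sold=1 ship[2->3]=1 ship[1->2]=1 ship[0->1]=1 prod=3 -> [23 4 5 1]
Step 9: demand=3,sold=1 ship[2->3]=1 ship[1->2]=1 ship[0->1]=1 prod=3 -> [25 4 5 1]
Step 10: demand=3,sold=1 ship[2->3]=1 ship[1->2]=1 ship[0->1]=1 prod=3 -> [27 4 5 1]
Step 11: demand=3,sold=1 ship[2->3]=1 ship[1->2]=1 ship[0->1]=1 prod=3 -> [29 4 5 1]
Step 12: demand=3,sold=1 ship[2->3]=1 ship[1->2]=1 ship[0->1]=1 prod=3 -> [31 4 5 1]
First stockout at step 5

5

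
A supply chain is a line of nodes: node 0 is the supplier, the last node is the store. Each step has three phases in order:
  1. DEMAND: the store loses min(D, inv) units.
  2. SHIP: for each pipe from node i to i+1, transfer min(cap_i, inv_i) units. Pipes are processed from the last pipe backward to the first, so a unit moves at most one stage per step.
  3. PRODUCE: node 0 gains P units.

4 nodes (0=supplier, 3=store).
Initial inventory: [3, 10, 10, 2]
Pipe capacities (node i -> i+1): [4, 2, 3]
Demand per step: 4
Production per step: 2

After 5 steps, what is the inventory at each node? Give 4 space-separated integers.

Step 1: demand=4,sold=2 ship[2->3]=3 ship[1->2]=2 ship[0->1]=3 prod=2 -> inv=[2 11 9 3]
Step 2: demand=4,sold=3 ship[2->3]=3 ship[1->2]=2 ship[0->1]=2 prod=2 -> inv=[2 11 8 3]
Step 3: demand=4,sold=3 ship[2->3]=3 ship[1->2]=2 ship[0->1]=2 prod=2 -> inv=[2 11 7 3]
Step 4: demand=4,sold=3 ship[2->3]=3 ship[1->2]=2 ship[0->1]=2 prod=2 -> inv=[2 11 6 3]
Step 5: demand=4,sold=3 ship[2->3]=3 ship[1->2]=2 ship[0->1]=2 prod=2 -> inv=[2 11 5 3]

2 11 5 3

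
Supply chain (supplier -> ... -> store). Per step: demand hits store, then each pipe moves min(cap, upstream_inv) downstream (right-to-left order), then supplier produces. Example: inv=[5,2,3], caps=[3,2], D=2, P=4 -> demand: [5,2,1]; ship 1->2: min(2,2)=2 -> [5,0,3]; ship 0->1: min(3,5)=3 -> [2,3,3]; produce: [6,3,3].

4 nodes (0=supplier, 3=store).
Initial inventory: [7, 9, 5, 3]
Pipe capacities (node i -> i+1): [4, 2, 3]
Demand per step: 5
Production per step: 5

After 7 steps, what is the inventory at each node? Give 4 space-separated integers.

Step 1: demand=5,sold=3 ship[2->3]=3 ship[1->2]=2 ship[0->1]=4 prod=5 -> inv=[8 11 4 3]
Step 2: demand=5,sold=3 ship[2->3]=3 ship[1->2]=2 ship[0->1]=4 prod=5 -> inv=[9 13 3 3]
Step 3: demand=5,sold=3 ship[2->3]=3 ship[1->2]=2 ship[0->1]=4 prod=5 -> inv=[10 15 2 3]
Step 4: demand=5,sold=3 ship[2->3]=2 ship[1->2]=2 ship[0->1]=4 prod=5 -> inv=[11 17 2 2]
Step 5: demand=5,sold=2 ship[2->3]=2 ship[1->2]=2 ship[0->1]=4 prod=5 -> inv=[12 19 2 2]
Step 6: demand=5,sold=2 ship[2->3]=2 ship[1->2]=2 ship[0->1]=4 prod=5 -> inv=[13 21 2 2]
Step 7: demand=5,sold=2 ship[2->3]=2 ship[1->2]=2 ship[0->1]=4 prod=5 -> inv=[14 23 2 2]

14 23 2 2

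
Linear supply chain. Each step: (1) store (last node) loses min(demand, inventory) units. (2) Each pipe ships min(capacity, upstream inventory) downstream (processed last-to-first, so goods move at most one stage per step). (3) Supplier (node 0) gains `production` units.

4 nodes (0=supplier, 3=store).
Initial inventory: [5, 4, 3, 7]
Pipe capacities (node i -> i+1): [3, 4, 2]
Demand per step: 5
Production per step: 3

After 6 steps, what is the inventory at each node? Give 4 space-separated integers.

Step 1: demand=5,sold=5 ship[2->3]=2 ship[1->2]=4 ship[0->1]=3 prod=3 -> inv=[5 3 5 4]
Step 2: demand=5,sold=4 ship[2->3]=2 ship[1->2]=3 ship[0->1]=3 prod=3 -> inv=[5 3 6 2]
Step 3: demand=5,sold=2 ship[2->3]=2 ship[1->2]=3 ship[0->1]=3 prod=3 -> inv=[5 3 7 2]
Step 4: demand=5,sold=2 ship[2->3]=2 ship[1->2]=3 ship[0->1]=3 prod=3 -> inv=[5 3 8 2]
Step 5: demand=5,sold=2 ship[2->3]=2 ship[1->2]=3 ship[0->1]=3 prod=3 -> inv=[5 3 9 2]
Step 6: demand=5,sold=2 ship[2->3]=2 ship[1->2]=3 ship[0->1]=3 prod=3 -> inv=[5 3 10 2]

5 3 10 2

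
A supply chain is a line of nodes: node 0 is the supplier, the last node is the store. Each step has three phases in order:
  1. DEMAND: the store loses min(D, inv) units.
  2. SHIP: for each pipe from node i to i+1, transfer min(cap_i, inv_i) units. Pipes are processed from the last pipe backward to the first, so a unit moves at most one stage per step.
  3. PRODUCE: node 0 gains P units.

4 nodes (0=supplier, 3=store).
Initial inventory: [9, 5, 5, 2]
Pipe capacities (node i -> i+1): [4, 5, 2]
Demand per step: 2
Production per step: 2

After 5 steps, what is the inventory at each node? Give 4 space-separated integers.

Step 1: demand=2,sold=2 ship[2->3]=2 ship[1->2]=5 ship[0->1]=4 prod=2 -> inv=[7 4 8 2]
Step 2: demand=2,sold=2 ship[2->3]=2 ship[1->2]=4 ship[0->1]=4 prod=2 -> inv=[5 4 10 2]
Step 3: demand=2,sold=2 ship[2->3]=2 ship[1->2]=4 ship[0->1]=4 prod=2 -> inv=[3 4 12 2]
Step 4: demand=2,sold=2 ship[2->3]=2 ship[1->2]=4 ship[0->1]=3 prod=2 -> inv=[2 3 14 2]
Step 5: demand=2,sold=2 ship[2->3]=2 ship[1->2]=3 ship[0->1]=2 prod=2 -> inv=[2 2 15 2]

2 2 15 2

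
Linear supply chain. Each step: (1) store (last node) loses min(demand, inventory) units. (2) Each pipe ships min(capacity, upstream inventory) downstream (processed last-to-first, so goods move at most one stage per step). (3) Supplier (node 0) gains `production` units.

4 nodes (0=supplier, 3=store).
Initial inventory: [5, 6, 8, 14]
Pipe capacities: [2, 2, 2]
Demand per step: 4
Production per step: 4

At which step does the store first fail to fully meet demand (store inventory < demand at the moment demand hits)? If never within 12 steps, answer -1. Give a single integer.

Step 1: demand=4,sold=4 ship[2->3]=2 ship[1->2]=2 ship[0->1]=2 prod=4 -> [7 6 8 12]
Step 2: demand=4,sold=4 ship[2->3]=2 ship[1->2]=2 ship[0->1]=2 prod=4 -> [9 6 8 10]
Step 3: demand=4,sold=4 ship[2->3]=2 ship[1->2]=2 ship[0->1]=2 prod=4 -> [11 6 8 8]
Step 4: demand=4,sold=4 ship[2->3]=2 ship[1->2]=2 ship[0->1]=2 prod=4 -> [13 6 8 6]
Step 5: demand=4,sold=4 ship[2->3]=2 ship[1->2]=2 ship[0->1]=2 prod=4 -> [15 6 8 4]
Step 6: demand=4,sold=4 ship[2->3]=2 ship[1->2]=2 ship[0->1]=2 prod=4 -> [17 6 8 2]
Step 7: demand=4,sold=2 ship[2->3]=2 ship[1->2]=2 ship[0->1]=2 prod=4 -> [19 6 8 2]
Step 8: demand=4,sold=2 ship[2->3]=2 ship[1->2]=2 ship[0->1]=2 prod=4 -> [21 6 8 2]
Step 9: demand=4,sold=2 ship[2->3]=2 ship[1->2]=2 ship[0->1]=2 prod=4 -> [23 6 8 2]
Step 10: demand=4,sold=2 ship[2->3]=2 ship[1->2]=2 ship[0->1]=2 prod=4 -> [25 6 8 2]
Step 11: demand=4,sold=2 ship[2->3]=2 ship[1->2]=2 ship[0->1]=2 prod=4 -> [27 6 8 2]
Step 12: demand=4,sold=2 ship[2->3]=2 ship[1->2]=2 ship[0->1]=2 prod=4 -> [29 6 8 2]
First stockout at step 7

7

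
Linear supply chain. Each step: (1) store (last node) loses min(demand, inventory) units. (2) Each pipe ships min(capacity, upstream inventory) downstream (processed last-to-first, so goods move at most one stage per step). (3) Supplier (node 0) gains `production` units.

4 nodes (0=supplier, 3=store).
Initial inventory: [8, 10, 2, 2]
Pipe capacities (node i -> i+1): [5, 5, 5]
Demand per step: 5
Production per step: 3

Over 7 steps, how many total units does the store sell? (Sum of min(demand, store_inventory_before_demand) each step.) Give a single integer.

Step 1: sold=2 (running total=2) -> [6 10 5 2]
Step 2: sold=2 (running total=4) -> [4 10 5 5]
Step 3: sold=5 (running total=9) -> [3 9 5 5]
Step 4: sold=5 (running total=14) -> [3 7 5 5]
Step 5: sold=5 (running total=19) -> [3 5 5 5]
Step 6: sold=5 (running total=24) -> [3 3 5 5]
Step 7: sold=5 (running total=29) -> [3 3 3 5]

Answer: 29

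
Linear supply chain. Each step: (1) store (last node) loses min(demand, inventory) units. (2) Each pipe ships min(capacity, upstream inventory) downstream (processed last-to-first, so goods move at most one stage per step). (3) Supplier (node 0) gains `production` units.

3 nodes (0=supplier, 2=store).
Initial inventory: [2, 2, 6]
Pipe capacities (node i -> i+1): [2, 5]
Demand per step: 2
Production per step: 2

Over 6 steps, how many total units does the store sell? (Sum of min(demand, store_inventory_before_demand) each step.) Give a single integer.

Answer: 12

Derivation:
Step 1: sold=2 (running total=2) -> [2 2 6]
Step 2: sold=2 (running total=4) -> [2 2 6]
Step 3: sold=2 (running total=6) -> [2 2 6]
Step 4: sold=2 (running total=8) -> [2 2 6]
Step 5: sold=2 (running total=10) -> [2 2 6]
Step 6: sold=2 (running total=12) -> [2 2 6]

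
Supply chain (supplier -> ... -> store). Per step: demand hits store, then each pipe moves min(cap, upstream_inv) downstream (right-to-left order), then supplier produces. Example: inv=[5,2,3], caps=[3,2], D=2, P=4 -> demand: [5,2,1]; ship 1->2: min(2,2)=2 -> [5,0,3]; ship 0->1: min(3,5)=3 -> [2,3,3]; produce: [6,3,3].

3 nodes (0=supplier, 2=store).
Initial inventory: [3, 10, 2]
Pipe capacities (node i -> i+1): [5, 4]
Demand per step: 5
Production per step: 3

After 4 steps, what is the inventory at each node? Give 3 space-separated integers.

Step 1: demand=5,sold=2 ship[1->2]=4 ship[0->1]=3 prod=3 -> inv=[3 9 4]
Step 2: demand=5,sold=4 ship[1->2]=4 ship[0->1]=3 prod=3 -> inv=[3 8 4]
Step 3: demand=5,sold=4 ship[1->2]=4 ship[0->1]=3 prod=3 -> inv=[3 7 4]
Step 4: demand=5,sold=4 ship[1->2]=4 ship[0->1]=3 prod=3 -> inv=[3 6 4]

3 6 4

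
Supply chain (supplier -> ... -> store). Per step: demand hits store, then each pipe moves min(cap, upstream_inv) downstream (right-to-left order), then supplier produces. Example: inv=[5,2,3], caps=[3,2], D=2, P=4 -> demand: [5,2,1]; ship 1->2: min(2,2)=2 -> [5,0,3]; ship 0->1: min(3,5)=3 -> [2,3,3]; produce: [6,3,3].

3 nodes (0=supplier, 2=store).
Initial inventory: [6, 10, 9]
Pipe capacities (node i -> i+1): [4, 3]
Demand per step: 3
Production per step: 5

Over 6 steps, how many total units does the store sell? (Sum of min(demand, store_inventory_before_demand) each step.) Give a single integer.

Step 1: sold=3 (running total=3) -> [7 11 9]
Step 2: sold=3 (running total=6) -> [8 12 9]
Step 3: sold=3 (running total=9) -> [9 13 9]
Step 4: sold=3 (running total=12) -> [10 14 9]
Step 5: sold=3 (running total=15) -> [11 15 9]
Step 6: sold=3 (running total=18) -> [12 16 9]

Answer: 18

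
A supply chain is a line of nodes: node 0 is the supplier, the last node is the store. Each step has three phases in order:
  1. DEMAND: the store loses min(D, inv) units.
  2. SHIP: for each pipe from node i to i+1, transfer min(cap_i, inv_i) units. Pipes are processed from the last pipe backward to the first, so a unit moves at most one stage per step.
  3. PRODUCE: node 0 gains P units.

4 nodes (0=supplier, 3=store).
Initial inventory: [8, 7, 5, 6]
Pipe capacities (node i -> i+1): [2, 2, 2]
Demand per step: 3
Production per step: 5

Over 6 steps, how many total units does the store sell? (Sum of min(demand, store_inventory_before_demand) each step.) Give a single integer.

Step 1: sold=3 (running total=3) -> [11 7 5 5]
Step 2: sold=3 (running total=6) -> [14 7 5 4]
Step 3: sold=3 (running total=9) -> [17 7 5 3]
Step 4: sold=3 (running total=12) -> [20 7 5 2]
Step 5: sold=2 (running total=14) -> [23 7 5 2]
Step 6: sold=2 (running total=16) -> [26 7 5 2]

Answer: 16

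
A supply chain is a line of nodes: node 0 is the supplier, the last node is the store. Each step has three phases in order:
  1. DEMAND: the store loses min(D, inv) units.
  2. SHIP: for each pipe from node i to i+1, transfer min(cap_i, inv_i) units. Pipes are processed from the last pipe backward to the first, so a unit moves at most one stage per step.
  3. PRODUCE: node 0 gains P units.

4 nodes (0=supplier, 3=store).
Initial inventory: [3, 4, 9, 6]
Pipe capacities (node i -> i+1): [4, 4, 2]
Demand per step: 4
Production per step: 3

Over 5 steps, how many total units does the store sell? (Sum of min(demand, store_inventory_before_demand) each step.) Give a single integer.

Answer: 14

Derivation:
Step 1: sold=4 (running total=4) -> [3 3 11 4]
Step 2: sold=4 (running total=8) -> [3 3 12 2]
Step 3: sold=2 (running total=10) -> [3 3 13 2]
Step 4: sold=2 (running total=12) -> [3 3 14 2]
Step 5: sold=2 (running total=14) -> [3 3 15 2]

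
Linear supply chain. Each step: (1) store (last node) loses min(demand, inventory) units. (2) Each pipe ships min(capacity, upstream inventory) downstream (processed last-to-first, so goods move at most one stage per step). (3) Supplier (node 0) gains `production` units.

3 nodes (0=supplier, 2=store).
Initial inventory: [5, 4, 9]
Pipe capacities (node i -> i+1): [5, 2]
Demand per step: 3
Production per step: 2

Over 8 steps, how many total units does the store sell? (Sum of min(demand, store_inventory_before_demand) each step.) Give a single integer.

Step 1: sold=3 (running total=3) -> [2 7 8]
Step 2: sold=3 (running total=6) -> [2 7 7]
Step 3: sold=3 (running total=9) -> [2 7 6]
Step 4: sold=3 (running total=12) -> [2 7 5]
Step 5: sold=3 (running total=15) -> [2 7 4]
Step 6: sold=3 (running total=18) -> [2 7 3]
Step 7: sold=3 (running total=21) -> [2 7 2]
Step 8: sold=2 (running total=23) -> [2 7 2]

Answer: 23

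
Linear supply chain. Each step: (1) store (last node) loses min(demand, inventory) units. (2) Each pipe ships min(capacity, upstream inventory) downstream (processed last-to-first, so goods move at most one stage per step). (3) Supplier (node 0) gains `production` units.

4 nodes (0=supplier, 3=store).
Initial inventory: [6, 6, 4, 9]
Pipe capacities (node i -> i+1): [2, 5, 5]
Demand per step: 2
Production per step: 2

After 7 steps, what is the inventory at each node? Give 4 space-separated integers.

Step 1: demand=2,sold=2 ship[2->3]=4 ship[1->2]=5 ship[0->1]=2 prod=2 -> inv=[6 3 5 11]
Step 2: demand=2,sold=2 ship[2->3]=5 ship[1->2]=3 ship[0->1]=2 prod=2 -> inv=[6 2 3 14]
Step 3: demand=2,sold=2 ship[2->3]=3 ship[1->2]=2 ship[0->1]=2 prod=2 -> inv=[6 2 2 15]
Step 4: demand=2,sold=2 ship[2->3]=2 ship[1->2]=2 ship[0->1]=2 prod=2 -> inv=[6 2 2 15]
Step 5: demand=2,sold=2 ship[2->3]=2 ship[1->2]=2 ship[0->1]=2 prod=2 -> inv=[6 2 2 15]
Step 6: demand=2,sold=2 ship[2->3]=2 ship[1->2]=2 ship[0->1]=2 prod=2 -> inv=[6 2 2 15]
Step 7: demand=2,sold=2 ship[2->3]=2 ship[1->2]=2 ship[0->1]=2 prod=2 -> inv=[6 2 2 15]

6 2 2 15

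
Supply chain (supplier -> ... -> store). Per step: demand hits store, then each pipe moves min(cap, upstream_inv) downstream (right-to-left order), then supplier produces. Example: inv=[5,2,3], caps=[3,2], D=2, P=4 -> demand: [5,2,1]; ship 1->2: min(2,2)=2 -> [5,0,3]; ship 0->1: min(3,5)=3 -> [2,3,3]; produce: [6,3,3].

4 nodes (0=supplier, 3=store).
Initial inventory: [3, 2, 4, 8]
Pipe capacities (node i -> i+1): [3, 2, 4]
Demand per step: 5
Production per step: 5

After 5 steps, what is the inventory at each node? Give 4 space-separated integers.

Step 1: demand=5,sold=5 ship[2->3]=4 ship[1->2]=2 ship[0->1]=3 prod=5 -> inv=[5 3 2 7]
Step 2: demand=5,sold=5 ship[2->3]=2 ship[1->2]=2 ship[0->1]=3 prod=5 -> inv=[7 4 2 4]
Step 3: demand=5,sold=4 ship[2->3]=2 ship[1->2]=2 ship[0->1]=3 prod=5 -> inv=[9 5 2 2]
Step 4: demand=5,sold=2 ship[2->3]=2 ship[1->2]=2 ship[0->1]=3 prod=5 -> inv=[11 6 2 2]
Step 5: demand=5,sold=2 ship[2->3]=2 ship[1->2]=2 ship[0->1]=3 prod=5 -> inv=[13 7 2 2]

13 7 2 2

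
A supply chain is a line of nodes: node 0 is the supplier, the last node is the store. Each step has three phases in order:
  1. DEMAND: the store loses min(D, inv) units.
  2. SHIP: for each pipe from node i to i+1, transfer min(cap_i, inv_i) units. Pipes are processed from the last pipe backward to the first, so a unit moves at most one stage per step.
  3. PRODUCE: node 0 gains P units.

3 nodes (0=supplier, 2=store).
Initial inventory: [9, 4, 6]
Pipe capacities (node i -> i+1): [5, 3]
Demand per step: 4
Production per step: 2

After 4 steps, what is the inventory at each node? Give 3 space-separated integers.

Step 1: demand=4,sold=4 ship[1->2]=3 ship[0->1]=5 prod=2 -> inv=[6 6 5]
Step 2: demand=4,sold=4 ship[1->2]=3 ship[0->1]=5 prod=2 -> inv=[3 8 4]
Step 3: demand=4,sold=4 ship[1->2]=3 ship[0->1]=3 prod=2 -> inv=[2 8 3]
Step 4: demand=4,sold=3 ship[1->2]=3 ship[0->1]=2 prod=2 -> inv=[2 7 3]

2 7 3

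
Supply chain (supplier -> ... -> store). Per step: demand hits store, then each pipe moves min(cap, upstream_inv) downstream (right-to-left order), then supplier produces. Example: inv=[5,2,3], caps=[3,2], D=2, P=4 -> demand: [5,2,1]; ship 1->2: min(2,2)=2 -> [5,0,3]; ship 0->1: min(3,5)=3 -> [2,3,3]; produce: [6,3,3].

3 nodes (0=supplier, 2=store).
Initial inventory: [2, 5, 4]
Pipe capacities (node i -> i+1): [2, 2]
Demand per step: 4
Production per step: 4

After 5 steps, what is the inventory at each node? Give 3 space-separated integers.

Step 1: demand=4,sold=4 ship[1->2]=2 ship[0->1]=2 prod=4 -> inv=[4 5 2]
Step 2: demand=4,sold=2 ship[1->2]=2 ship[0->1]=2 prod=4 -> inv=[6 5 2]
Step 3: demand=4,sold=2 ship[1->2]=2 ship[0->1]=2 prod=4 -> inv=[8 5 2]
Step 4: demand=4,sold=2 ship[1->2]=2 ship[0->1]=2 prod=4 -> inv=[10 5 2]
Step 5: demand=4,sold=2 ship[1->2]=2 ship[0->1]=2 prod=4 -> inv=[12 5 2]

12 5 2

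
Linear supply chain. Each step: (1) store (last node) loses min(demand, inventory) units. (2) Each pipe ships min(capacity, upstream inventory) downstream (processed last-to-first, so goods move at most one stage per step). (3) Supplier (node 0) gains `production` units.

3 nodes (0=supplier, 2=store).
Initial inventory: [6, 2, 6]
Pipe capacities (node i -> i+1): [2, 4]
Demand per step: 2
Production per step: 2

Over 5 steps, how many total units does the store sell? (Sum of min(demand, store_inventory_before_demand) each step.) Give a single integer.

Step 1: sold=2 (running total=2) -> [6 2 6]
Step 2: sold=2 (running total=4) -> [6 2 6]
Step 3: sold=2 (running total=6) -> [6 2 6]
Step 4: sold=2 (running total=8) -> [6 2 6]
Step 5: sold=2 (running total=10) -> [6 2 6]

Answer: 10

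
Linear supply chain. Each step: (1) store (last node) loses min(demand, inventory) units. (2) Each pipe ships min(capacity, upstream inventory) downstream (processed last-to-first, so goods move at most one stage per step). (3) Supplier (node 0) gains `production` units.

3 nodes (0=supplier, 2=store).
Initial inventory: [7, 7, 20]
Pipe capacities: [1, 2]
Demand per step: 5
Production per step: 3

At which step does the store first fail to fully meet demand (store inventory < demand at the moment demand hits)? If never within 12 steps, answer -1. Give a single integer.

Step 1: demand=5,sold=5 ship[1->2]=2 ship[0->1]=1 prod=3 -> [9 6 17]
Step 2: demand=5,sold=5 ship[1->2]=2 ship[0->1]=1 prod=3 -> [11 5 14]
Step 3: demand=5,sold=5 ship[1->2]=2 ship[0->1]=1 prod=3 -> [13 4 11]
Step 4: demand=5,sold=5 ship[1->2]=2 ship[0->1]=1 prod=3 -> [15 3 8]
Step 5: demand=5,sold=5 ship[1->2]=2 ship[0->1]=1 prod=3 -> [17 2 5]
Step 6: demand=5,sold=5 ship[1->2]=2 ship[0->1]=1 prod=3 -> [19 1 2]
Step 7: demand=5,sold=2 ship[1->2]=1 ship[0->1]=1 prod=3 -> [21 1 1]
Step 8: demand=5,sold=1 ship[1->2]=1 ship[0->1]=1 prod=3 -> [23 1 1]
Step 9: demand=5,sold=1 ship[1->2]=1 ship[0->1]=1 prod=3 -> [25 1 1]
Step 10: demand=5,sold=1 ship[1->2]=1 ship[0->1]=1 prod=3 -> [27 1 1]
Step 11: demand=5,sold=1 ship[1->2]=1 ship[0->1]=1 prod=3 -> [29 1 1]
Step 12: demand=5,sold=1 ship[1->2]=1 ship[0->1]=1 prod=3 -> [31 1 1]
First stockout at step 7

7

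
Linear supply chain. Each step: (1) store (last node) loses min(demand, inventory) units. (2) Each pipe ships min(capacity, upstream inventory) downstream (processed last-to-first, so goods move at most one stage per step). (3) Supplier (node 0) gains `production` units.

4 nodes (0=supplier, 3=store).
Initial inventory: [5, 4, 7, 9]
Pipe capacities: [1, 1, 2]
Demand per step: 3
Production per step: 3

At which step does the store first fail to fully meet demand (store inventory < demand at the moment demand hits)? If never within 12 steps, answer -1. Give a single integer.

Step 1: demand=3,sold=3 ship[2->3]=2 ship[1->2]=1 ship[0->1]=1 prod=3 -> [7 4 6 8]
Step 2: demand=3,sold=3 ship[2->3]=2 ship[1->2]=1 ship[0->1]=1 prod=3 -> [9 4 5 7]
Step 3: demand=3,sold=3 ship[2->3]=2 ship[1->2]=1 ship[0->1]=1 prod=3 -> [11 4 4 6]
Step 4: demand=3,sold=3 ship[2->3]=2 ship[1->2]=1 ship[0->1]=1 prod=3 -> [13 4 3 5]
Step 5: demand=3,sold=3 ship[2->3]=2 ship[1->2]=1 ship[0->1]=1 prod=3 -> [15 4 2 4]
Step 6: demand=3,sold=3 ship[2->3]=2 ship[1->2]=1 ship[0->1]=1 prod=3 -> [17 4 1 3]
Step 7: demand=3,sold=3 ship[2->3]=1 ship[1->2]=1 ship[0->1]=1 prod=3 -> [19 4 1 1]
Step 8: demand=3,sold=1 ship[2->3]=1 ship[1->2]=1 ship[0->1]=1 prod=3 -> [21 4 1 1]
Step 9: demand=3,sold=1 ship[2->3]=1 ship[1->2]=1 ship[0->1]=1 prod=3 -> [23 4 1 1]
Step 10: demand=3,sold=1 ship[2->3]=1 ship[1->2]=1 ship[0->1]=1 prod=3 -> [25 4 1 1]
Step 11: demand=3,sold=1 ship[2->3]=1 ship[1->2]=1 ship[0->1]=1 prod=3 -> [27 4 1 1]
Step 12: demand=3,sold=1 ship[2->3]=1 ship[1->2]=1 ship[0->1]=1 prod=3 -> [29 4 1 1]
First stockout at step 8

8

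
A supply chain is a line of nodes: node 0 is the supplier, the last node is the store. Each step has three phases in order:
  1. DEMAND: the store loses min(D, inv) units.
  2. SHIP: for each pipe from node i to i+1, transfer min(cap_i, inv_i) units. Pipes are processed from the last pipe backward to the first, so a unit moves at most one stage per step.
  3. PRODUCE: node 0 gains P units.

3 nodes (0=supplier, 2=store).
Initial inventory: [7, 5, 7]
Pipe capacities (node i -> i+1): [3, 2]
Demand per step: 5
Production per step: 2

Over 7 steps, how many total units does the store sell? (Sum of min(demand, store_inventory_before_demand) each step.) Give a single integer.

Step 1: sold=5 (running total=5) -> [6 6 4]
Step 2: sold=4 (running total=9) -> [5 7 2]
Step 3: sold=2 (running total=11) -> [4 8 2]
Step 4: sold=2 (running total=13) -> [3 9 2]
Step 5: sold=2 (running total=15) -> [2 10 2]
Step 6: sold=2 (running total=17) -> [2 10 2]
Step 7: sold=2 (running total=19) -> [2 10 2]

Answer: 19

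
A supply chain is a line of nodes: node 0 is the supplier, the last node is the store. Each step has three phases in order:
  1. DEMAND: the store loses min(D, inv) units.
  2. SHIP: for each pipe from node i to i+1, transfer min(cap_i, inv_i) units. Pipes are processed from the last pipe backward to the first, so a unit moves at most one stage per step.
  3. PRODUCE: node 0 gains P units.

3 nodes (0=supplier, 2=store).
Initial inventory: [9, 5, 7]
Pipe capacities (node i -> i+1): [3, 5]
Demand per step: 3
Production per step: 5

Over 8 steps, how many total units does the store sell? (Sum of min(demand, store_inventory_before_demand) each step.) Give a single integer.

Step 1: sold=3 (running total=3) -> [11 3 9]
Step 2: sold=3 (running total=6) -> [13 3 9]
Step 3: sold=3 (running total=9) -> [15 3 9]
Step 4: sold=3 (running total=12) -> [17 3 9]
Step 5: sold=3 (running total=15) -> [19 3 9]
Step 6: sold=3 (running total=18) -> [21 3 9]
Step 7: sold=3 (running total=21) -> [23 3 9]
Step 8: sold=3 (running total=24) -> [25 3 9]

Answer: 24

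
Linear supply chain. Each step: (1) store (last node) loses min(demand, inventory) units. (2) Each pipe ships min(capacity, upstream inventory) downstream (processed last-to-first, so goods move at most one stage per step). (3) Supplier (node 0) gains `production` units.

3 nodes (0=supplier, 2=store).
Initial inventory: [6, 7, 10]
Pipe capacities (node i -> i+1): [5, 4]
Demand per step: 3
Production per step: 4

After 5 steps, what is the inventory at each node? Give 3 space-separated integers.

Step 1: demand=3,sold=3 ship[1->2]=4 ship[0->1]=5 prod=4 -> inv=[5 8 11]
Step 2: demand=3,sold=3 ship[1->2]=4 ship[0->1]=5 prod=4 -> inv=[4 9 12]
Step 3: demand=3,sold=3 ship[1->2]=4 ship[0->1]=4 prod=4 -> inv=[4 9 13]
Step 4: demand=3,sold=3 ship[1->2]=4 ship[0->1]=4 prod=4 -> inv=[4 9 14]
Step 5: demand=3,sold=3 ship[1->2]=4 ship[0->1]=4 prod=4 -> inv=[4 9 15]

4 9 15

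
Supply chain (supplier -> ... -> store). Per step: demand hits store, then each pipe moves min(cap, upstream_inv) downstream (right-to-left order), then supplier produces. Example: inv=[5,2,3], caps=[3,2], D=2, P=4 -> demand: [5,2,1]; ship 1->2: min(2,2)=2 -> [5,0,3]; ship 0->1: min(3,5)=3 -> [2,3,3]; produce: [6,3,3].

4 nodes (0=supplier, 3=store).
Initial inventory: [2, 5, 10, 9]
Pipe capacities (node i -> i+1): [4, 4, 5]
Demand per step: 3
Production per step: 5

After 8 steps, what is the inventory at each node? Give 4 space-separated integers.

Step 1: demand=3,sold=3 ship[2->3]=5 ship[1->2]=4 ship[0->1]=2 prod=5 -> inv=[5 3 9 11]
Step 2: demand=3,sold=3 ship[2->3]=5 ship[1->2]=3 ship[0->1]=4 prod=5 -> inv=[6 4 7 13]
Step 3: demand=3,sold=3 ship[2->3]=5 ship[1->2]=4 ship[0->1]=4 prod=5 -> inv=[7 4 6 15]
Step 4: demand=3,sold=3 ship[2->3]=5 ship[1->2]=4 ship[0->1]=4 prod=5 -> inv=[8 4 5 17]
Step 5: demand=3,sold=3 ship[2->3]=5 ship[1->2]=4 ship[0->1]=4 prod=5 -> inv=[9 4 4 19]
Step 6: demand=3,sold=3 ship[2->3]=4 ship[1->2]=4 ship[0->1]=4 prod=5 -> inv=[10 4 4 20]
Step 7: demand=3,sold=3 ship[2->3]=4 ship[1->2]=4 ship[0->1]=4 prod=5 -> inv=[11 4 4 21]
Step 8: demand=3,sold=3 ship[2->3]=4 ship[1->2]=4 ship[0->1]=4 prod=5 -> inv=[12 4 4 22]

12 4 4 22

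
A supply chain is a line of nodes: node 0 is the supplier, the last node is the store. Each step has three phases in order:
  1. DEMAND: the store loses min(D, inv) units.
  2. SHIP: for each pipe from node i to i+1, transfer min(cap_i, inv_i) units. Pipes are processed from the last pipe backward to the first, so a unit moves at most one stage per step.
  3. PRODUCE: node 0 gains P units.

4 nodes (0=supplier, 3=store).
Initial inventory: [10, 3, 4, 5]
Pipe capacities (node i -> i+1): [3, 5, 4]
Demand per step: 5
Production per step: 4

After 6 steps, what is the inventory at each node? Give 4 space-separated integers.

Step 1: demand=5,sold=5 ship[2->3]=4 ship[1->2]=3 ship[0->1]=3 prod=4 -> inv=[11 3 3 4]
Step 2: demand=5,sold=4 ship[2->3]=3 ship[1->2]=3 ship[0->1]=3 prod=4 -> inv=[12 3 3 3]
Step 3: demand=5,sold=3 ship[2->3]=3 ship[1->2]=3 ship[0->1]=3 prod=4 -> inv=[13 3 3 3]
Step 4: demand=5,sold=3 ship[2->3]=3 ship[1->2]=3 ship[0->1]=3 prod=4 -> inv=[14 3 3 3]
Step 5: demand=5,sold=3 ship[2->3]=3 ship[1->2]=3 ship[0->1]=3 prod=4 -> inv=[15 3 3 3]
Step 6: demand=5,sold=3 ship[2->3]=3 ship[1->2]=3 ship[0->1]=3 prod=4 -> inv=[16 3 3 3]

16 3 3 3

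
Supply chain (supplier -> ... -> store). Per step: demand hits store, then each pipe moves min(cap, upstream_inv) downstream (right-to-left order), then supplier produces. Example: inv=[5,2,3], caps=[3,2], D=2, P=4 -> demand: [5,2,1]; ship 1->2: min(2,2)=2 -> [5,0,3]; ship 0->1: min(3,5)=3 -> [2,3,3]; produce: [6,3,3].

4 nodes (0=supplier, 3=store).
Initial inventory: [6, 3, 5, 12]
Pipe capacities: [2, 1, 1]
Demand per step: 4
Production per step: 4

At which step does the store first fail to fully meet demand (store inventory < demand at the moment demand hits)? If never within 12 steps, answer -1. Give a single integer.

Step 1: demand=4,sold=4 ship[2->3]=1 ship[1->2]=1 ship[0->1]=2 prod=4 -> [8 4 5 9]
Step 2: demand=4,sold=4 ship[2->3]=1 ship[1->2]=1 ship[0->1]=2 prod=4 -> [10 5 5 6]
Step 3: demand=4,sold=4 ship[2->3]=1 ship[1->2]=1 ship[0->1]=2 prod=4 -> [12 6 5 3]
Step 4: demand=4,sold=3 ship[2->3]=1 ship[1->2]=1 ship[0->1]=2 prod=4 -> [14 7 5 1]
Step 5: demand=4,sold=1 ship[2->3]=1 ship[1->2]=1 ship[0->1]=2 prod=4 -> [16 8 5 1]
Step 6: demand=4,sold=1 ship[2->3]=1 ship[1->2]=1 ship[0->1]=2 prod=4 -> [18 9 5 1]
Step 7: demand=4,sold=1 ship[2->3]=1 ship[1->2]=1 ship[0->1]=2 prod=4 -> [20 10 5 1]
Step 8: demand=4,sold=1 ship[2->3]=1 ship[1->2]=1 ship[0->1]=2 prod=4 -> [22 11 5 1]
Step 9: demand=4,sold=1 ship[2->3]=1 ship[1->2]=1 ship[0->1]=2 prod=4 -> [24 12 5 1]
Step 10: demand=4,sold=1 ship[2->3]=1 ship[1->2]=1 ship[0->1]=2 prod=4 -> [26 13 5 1]
Step 11: demand=4,sold=1 ship[2->3]=1 ship[1->2]=1 ship[0->1]=2 prod=4 -> [28 14 5 1]
Step 12: demand=4,sold=1 ship[2->3]=1 ship[1->2]=1 ship[0->1]=2 prod=4 -> [30 15 5 1]
First stockout at step 4

4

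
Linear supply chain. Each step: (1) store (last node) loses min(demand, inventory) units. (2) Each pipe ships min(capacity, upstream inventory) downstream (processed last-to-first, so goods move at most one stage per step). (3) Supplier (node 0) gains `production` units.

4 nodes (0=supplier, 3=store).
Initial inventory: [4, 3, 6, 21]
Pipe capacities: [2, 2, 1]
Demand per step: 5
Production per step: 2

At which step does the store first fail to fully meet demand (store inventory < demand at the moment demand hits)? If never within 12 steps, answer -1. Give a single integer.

Step 1: demand=5,sold=5 ship[2->3]=1 ship[1->2]=2 ship[0->1]=2 prod=2 -> [4 3 7 17]
Step 2: demand=5,sold=5 ship[2->3]=1 ship[1->2]=2 ship[0->1]=2 prod=2 -> [4 3 8 13]
Step 3: demand=5,sold=5 ship[2->3]=1 ship[1->2]=2 ship[0->1]=2 prod=2 -> [4 3 9 9]
Step 4: demand=5,sold=5 ship[2->3]=1 ship[1->2]=2 ship[0->1]=2 prod=2 -> [4 3 10 5]
Step 5: demand=5,sold=5 ship[2->3]=1 ship[1->2]=2 ship[0->1]=2 prod=2 -> [4 3 11 1]
Step 6: demand=5,sold=1 ship[2->3]=1 ship[1->2]=2 ship[0->1]=2 prod=2 -> [4 3 12 1]
Step 7: demand=5,sold=1 ship[2->3]=1 ship[1->2]=2 ship[0->1]=2 prod=2 -> [4 3 13 1]
Step 8: demand=5,sold=1 ship[2->3]=1 ship[1->2]=2 ship[0->1]=2 prod=2 -> [4 3 14 1]
Step 9: demand=5,sold=1 ship[2->3]=1 ship[1->2]=2 ship[0->1]=2 prod=2 -> [4 3 15 1]
Step 10: demand=5,sold=1 ship[2->3]=1 ship[1->2]=2 ship[0->1]=2 prod=2 -> [4 3 16 1]
Step 11: demand=5,sold=1 ship[2->3]=1 ship[1->2]=2 ship[0->1]=2 prod=2 -> [4 3 17 1]
Step 12: demand=5,sold=1 ship[2->3]=1 ship[1->2]=2 ship[0->1]=2 prod=2 -> [4 3 18 1]
First stockout at step 6

6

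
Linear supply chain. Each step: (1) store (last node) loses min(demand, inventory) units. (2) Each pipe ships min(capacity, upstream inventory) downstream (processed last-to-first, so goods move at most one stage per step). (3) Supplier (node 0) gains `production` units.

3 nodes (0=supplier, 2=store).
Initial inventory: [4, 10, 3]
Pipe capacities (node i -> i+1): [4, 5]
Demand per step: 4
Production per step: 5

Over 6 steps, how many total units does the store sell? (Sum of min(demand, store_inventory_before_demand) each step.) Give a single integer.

Step 1: sold=3 (running total=3) -> [5 9 5]
Step 2: sold=4 (running total=7) -> [6 8 6]
Step 3: sold=4 (running total=11) -> [7 7 7]
Step 4: sold=4 (running total=15) -> [8 6 8]
Step 5: sold=4 (running total=19) -> [9 5 9]
Step 6: sold=4 (running total=23) -> [10 4 10]

Answer: 23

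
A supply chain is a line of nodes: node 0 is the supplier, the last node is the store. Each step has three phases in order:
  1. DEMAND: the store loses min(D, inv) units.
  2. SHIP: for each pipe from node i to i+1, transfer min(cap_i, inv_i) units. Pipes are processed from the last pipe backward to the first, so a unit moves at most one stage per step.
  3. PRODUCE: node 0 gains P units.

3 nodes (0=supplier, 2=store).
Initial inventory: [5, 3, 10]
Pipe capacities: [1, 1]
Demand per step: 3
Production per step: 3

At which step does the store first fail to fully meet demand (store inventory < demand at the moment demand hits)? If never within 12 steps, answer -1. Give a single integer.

Step 1: demand=3,sold=3 ship[1->2]=1 ship[0->1]=1 prod=3 -> [7 3 8]
Step 2: demand=3,sold=3 ship[1->2]=1 ship[0->1]=1 prod=3 -> [9 3 6]
Step 3: demand=3,sold=3 ship[1->2]=1 ship[0->1]=1 prod=3 -> [11 3 4]
Step 4: demand=3,sold=3 ship[1->2]=1 ship[0->1]=1 prod=3 -> [13 3 2]
Step 5: demand=3,sold=2 ship[1->2]=1 ship[0->1]=1 prod=3 -> [15 3 1]
Step 6: demand=3,sold=1 ship[1->2]=1 ship[0->1]=1 prod=3 -> [17 3 1]
Step 7: demand=3,sold=1 ship[1->2]=1 ship[0->1]=1 prod=3 -> [19 3 1]
Step 8: demand=3,sold=1 ship[1->2]=1 ship[0->1]=1 prod=3 -> [21 3 1]
Step 9: demand=3,sold=1 ship[1->2]=1 ship[0->1]=1 prod=3 -> [23 3 1]
Step 10: demand=3,sold=1 ship[1->2]=1 ship[0->1]=1 prod=3 -> [25 3 1]
Step 11: demand=3,sold=1 ship[1->2]=1 ship[0->1]=1 prod=3 -> [27 3 1]
Step 12: demand=3,sold=1 ship[1->2]=1 ship[0->1]=1 prod=3 -> [29 3 1]
First stockout at step 5

5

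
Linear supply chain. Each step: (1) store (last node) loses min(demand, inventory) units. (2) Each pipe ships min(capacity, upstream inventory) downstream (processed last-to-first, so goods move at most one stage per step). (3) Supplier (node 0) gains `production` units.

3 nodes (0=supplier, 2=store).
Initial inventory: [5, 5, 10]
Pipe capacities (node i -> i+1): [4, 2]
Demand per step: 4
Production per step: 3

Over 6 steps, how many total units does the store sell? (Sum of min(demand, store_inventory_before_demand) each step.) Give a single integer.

Answer: 20

Derivation:
Step 1: sold=4 (running total=4) -> [4 7 8]
Step 2: sold=4 (running total=8) -> [3 9 6]
Step 3: sold=4 (running total=12) -> [3 10 4]
Step 4: sold=4 (running total=16) -> [3 11 2]
Step 5: sold=2 (running total=18) -> [3 12 2]
Step 6: sold=2 (running total=20) -> [3 13 2]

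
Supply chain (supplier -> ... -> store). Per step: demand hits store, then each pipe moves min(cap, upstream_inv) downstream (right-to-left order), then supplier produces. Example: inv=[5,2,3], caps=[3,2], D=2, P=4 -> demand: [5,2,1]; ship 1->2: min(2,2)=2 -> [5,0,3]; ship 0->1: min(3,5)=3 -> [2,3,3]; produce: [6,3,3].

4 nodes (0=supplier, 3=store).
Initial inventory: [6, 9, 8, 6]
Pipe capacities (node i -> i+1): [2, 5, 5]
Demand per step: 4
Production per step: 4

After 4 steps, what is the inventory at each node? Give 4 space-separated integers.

Step 1: demand=4,sold=4 ship[2->3]=5 ship[1->2]=5 ship[0->1]=2 prod=4 -> inv=[8 6 8 7]
Step 2: demand=4,sold=4 ship[2->3]=5 ship[1->2]=5 ship[0->1]=2 prod=4 -> inv=[10 3 8 8]
Step 3: demand=4,sold=4 ship[2->3]=5 ship[1->2]=3 ship[0->1]=2 prod=4 -> inv=[12 2 6 9]
Step 4: demand=4,sold=4 ship[2->3]=5 ship[1->2]=2 ship[0->1]=2 prod=4 -> inv=[14 2 3 10]

14 2 3 10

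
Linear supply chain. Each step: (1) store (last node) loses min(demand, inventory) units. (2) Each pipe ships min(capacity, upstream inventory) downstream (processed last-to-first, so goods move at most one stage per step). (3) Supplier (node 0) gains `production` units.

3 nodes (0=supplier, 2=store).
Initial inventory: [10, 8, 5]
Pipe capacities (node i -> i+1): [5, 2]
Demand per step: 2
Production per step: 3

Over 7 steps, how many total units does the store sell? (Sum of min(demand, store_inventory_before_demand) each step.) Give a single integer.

Answer: 14

Derivation:
Step 1: sold=2 (running total=2) -> [8 11 5]
Step 2: sold=2 (running total=4) -> [6 14 5]
Step 3: sold=2 (running total=6) -> [4 17 5]
Step 4: sold=2 (running total=8) -> [3 19 5]
Step 5: sold=2 (running total=10) -> [3 20 5]
Step 6: sold=2 (running total=12) -> [3 21 5]
Step 7: sold=2 (running total=14) -> [3 22 5]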